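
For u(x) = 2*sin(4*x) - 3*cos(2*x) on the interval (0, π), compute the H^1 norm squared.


||u||_{H^1(0,π)}^2 = 113*π/2

u'(x) = 6*sin(2*x) + 8*cos(4*x).
Expand u² and (u')² and integrate term by term on (0, π), using: for integers n ≥ 1, ∫_0^π sin²(nx) dx = ∫_0^π cos²(nx) dx = π/2; for n ≠ n', ∫_0^π sin(nx)sin(n'x) dx = ∫_0^π cos(nx)cos(n'x) dx = 0; and by product-to-sum, ∫_0^π sin(nx)cos(n'x) dx = ½∫_0^π [sin((n+n')x) + sin((n−n')x)] dx, which is 0 when n+n' is even and 2n/(n²−n'²) when n+n' is odd (it need not vanish on (0, π)).
  u² squared terms: (-3)²·∫cos(2x)² dx = 9·π/2 = 9*π/2;  (2)²·∫sin(4x)² dx = 4·π/2 = 2*π.
  u² cross terms: 2·(-3)·(2)·∫cos(2x)·sin(4x) dx = -12·(0) = 0.
  So ∫_0^π u² dx = 9*π/2 + 2*π + 0 = 13*π/2.
  (u')² squared terms: (6)²·∫sin(2x)² dx = 36·π/2 = 18*π;  (8)²·∫cos(4x)² dx = 64·π/2 = 32*π.
  (u')² cross terms: 2·(6)·(8)·∫sin(2x)·cos(4x) dx = 96·(0) = 0.
  So ∫_0^π (u')² dx = 18*π + 32*π + 0 = 50*π.
||u||_{H^1}^2 = (13*π/2) + (50*π) = 113*π/2.


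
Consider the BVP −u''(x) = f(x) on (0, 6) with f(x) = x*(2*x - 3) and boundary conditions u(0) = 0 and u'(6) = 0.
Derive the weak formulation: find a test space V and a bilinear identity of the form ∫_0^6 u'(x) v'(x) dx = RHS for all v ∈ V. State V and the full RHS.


V = {v ∈ H^1(0, 6) : v(0) = 0} (test functions vanish at x = 0 where u is specified); weak form: ∫_0^6 u'v' dx = ∫_0^6 (x*(2*x - 3)) v dx for all v ∈ V.

Multiply both sides by a test function v and integrate from 0 to 6:
  ∫_0^6 −u''(x) v(x) dx = ∫_0^6 f(x) v(x) dx.
Integrate the LHS by parts once:
  ∫_0^6 −u'' v dx = −[u'(x) v(x)]_0^6 + ∫_0^6 u'(x) v'(x) dx.
Thus ∫_0^6 u'(x) v'(x) dx = ∫_0^6 f(x) v(x) dx + [u'(x) v(x)]_0^6.
Choose V so that boundary terms are either known or forced to vanish.
Mixed BC: u(0) = 0 (Dirichlet) and u'(6) = 0 (Neumann). Define V = {v ∈ H^1(0, 6) : v(0) = 0}. Then [u' v]_0^6 = u'(6)·v(6) − u'(0)·0 = 0.
Weak formulation: find u (satisfying any essential BC) such that ∫_0^6 u'(x) v'(x) dx = ∫_0^6 f v dx for all v ∈ V (Dirichlet at 0 absorbed into V; the Neumann datum at x = 6 is zero, so no boundary term remains).
Substituting f(x) = x*(2*x - 3), the right-hand side is ∫_0^6 (x*(2*x - 3)) v dx.


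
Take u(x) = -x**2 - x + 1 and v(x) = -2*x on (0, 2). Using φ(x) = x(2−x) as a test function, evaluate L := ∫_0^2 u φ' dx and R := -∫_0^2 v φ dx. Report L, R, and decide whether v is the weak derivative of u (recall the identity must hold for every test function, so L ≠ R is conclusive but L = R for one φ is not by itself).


LHS = 4, RHS = 8/3. No, v is not the weak derivative of u.

u(x) = -x**2 - x + 1, classical derivative u'(x) = -2*x - 1.
φ(x) = x(2−x), so φ'(x) = 2 - 2*x.
Note φ(0) = φ(2) = 0, so the boundary term u·φ vanishes.
LHS = ∫_0^2 u(x) φ'(x) dx = ∫_0^2 (2*x^3 - 4*x + 2) dx. Term by term:
  ∫_0^2 2*x^3 dx = 8;  ∫_0^2 -4*x dx = -8;  ∫_0^2 2 dx = 4.
Sum: 8 − 8 + 4 = 4.
So LHS = 4.
∫_0^2 v(x) φ(x) dx = ∫_0^2 (2*x^3 - 4*x^2) dx. Term by term:
  ∫_0^2 2*x^3 dx = 8;  ∫_0^2 -4*x^2 dx = -32/3.
Sum: 8 − 32/3 = -8/3.
So RHS = -∫_0^2 v(x) φ(x) dx = 8/3.
LHS − RHS = 4/3 ≠ 0, so the identity fails.
(For a valid weak derivative the identity must hold for EVERY test function, in particular this one. The failure shows v is NOT the weak derivative of u.)
Correct weak derivative would be u'(x) = -2*x - 1.


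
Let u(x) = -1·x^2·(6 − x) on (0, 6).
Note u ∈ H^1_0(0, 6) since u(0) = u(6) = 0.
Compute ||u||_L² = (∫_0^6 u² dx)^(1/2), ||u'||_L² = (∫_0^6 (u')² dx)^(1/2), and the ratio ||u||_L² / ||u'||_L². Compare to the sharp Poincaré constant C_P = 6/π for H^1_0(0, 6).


||u||_L² / ||u'||_L² = 3*sqrt(14)/7 < C_P = 6/π.

u(x) = -1·x^2·(6 − x), so u'(x) = 3*x*(x - 4).
u(x) = -1·x^2·(6 − x) vanishes at x = 0 and x = 6, so u ∈ H^1_0(0, 6). Differentiate via the product rule and integrate the resulting polynomials term by term.
  ∫_0^6 u² dx = ∫_0^6 (x^6 - 12*x^5 + 36*x^4) dx. Term by term:
    ∫_0^6 x^6 dx = 279936/7;  ∫_0^6 -12*x^5 dx = -93312;  ∫_0^6 36*x^4 dx = 279936/5.
  Sum: 279936/7 − 93312 + 279936/5 = 93312/35.
  ∫_0^6 (u')² dx = ∫_0^6 (9*x^4 - 72*x^3 + 144*x^2) dx. Term by term:
    ∫_0^6 9*x^4 dx = 69984/5;  ∫_0^6 -72*x^3 dx = -23328;  ∫_0^6 144*x^2 dx = 10368.
  Sum: 69984/5 − 23328 + 10368 = 5184/5.
∫_0^6 u² dx = 93312/35, so ||u||_L² = 216*sqrt(70)/35.
∫_0^6 (u')² dx = 5184/5, so ||u'||_L² = 72*sqrt(5)/5.
Ratio ||u||_L² / ||u'||_L² = 3*sqrt(14)/7.
Sharp Poincaré constant on H^1_0(0, 6) is C_P = L/π = 6/π, achieved by sin(π/6·x).
A polynomial bump cannot attain the sharp Poincaré constant (only the first sine eigenfunction does), so the ratio is strictly less than C_P, consistent with ||u||_L² ≤ C_P ||u'||_L².


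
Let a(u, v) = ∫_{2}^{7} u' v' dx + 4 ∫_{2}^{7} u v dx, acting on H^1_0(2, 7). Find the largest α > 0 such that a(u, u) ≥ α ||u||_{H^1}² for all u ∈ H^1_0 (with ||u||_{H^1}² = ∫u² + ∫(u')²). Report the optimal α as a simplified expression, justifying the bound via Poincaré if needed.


α = 1

Coercivity of a(·,·) on H^1_0(2, 7) means a(u, u) ≥ α ||u||_{H^1}² for every u ∈ H^1_0.
The interval has length L = 5, and Poincaré/coercivity depend only on L. Here a(u, u) = ∫(u')² + (4)·∫u².
Here c = 4 ≥ 1, so a(u,u) = ∫(u')² + c∫u² ≥ ∫(u')² + ∫u² = ||u||_{H^1}², i.e. α = 1 works. No larger α is possible: a(u,u) ≥ α||u||_{H^1}² means (1−α)∫(u')² ≥ (α−c)∫u², and for the modes u_n = sin(nπ(x−x₀)/L) (x₀ the left endpoint) one has ∫u_n²/∫(u_n')² = (L/(nπ))² → 0, so a(u_n,u_n)/||u_n||_{H^1}² → 1. Hence the optimal constant is α = 1.
Therefore α = 1.


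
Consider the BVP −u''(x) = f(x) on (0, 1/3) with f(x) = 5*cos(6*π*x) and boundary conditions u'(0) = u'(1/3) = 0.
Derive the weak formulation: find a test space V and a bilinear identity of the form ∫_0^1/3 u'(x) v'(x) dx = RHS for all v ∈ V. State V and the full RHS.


V = H^1(0, 1/3) (no boundary constraint on v; u is determined up to an additive constant); weak form: ∫_0^1/3 u'v' dx = ∫_0^1/3 (5*cos(6*π*x)) v dx for all v ∈ V.

Multiply both sides by a test function v and integrate from 0 to 1/3:
  ∫_0^1/3 −u''(x) v(x) dx = ∫_0^1/3 f(x) v(x) dx.
Integrate the LHS by parts once:
  ∫_0^1/3 −u'' v dx = −[u'(x) v(x)]_0^1/3 + ∫_0^1/3 u'(x) v'(x) dx.
Thus ∫_0^1/3 u'(x) v'(x) dx = ∫_0^1/3 f(x) v(x) dx + [u'(x) v(x)]_0^1/3.
Choose V so that boundary terms are either known or forced to vanish.
u has homogeneous Neumann: u'(0) = u'(1/3) = 0. So [u' v]_0^1/3 = 0·v(1/3) − 0·v(0) = 0 for any v; take V = H^1(0, 1/3).
Weak formulation: find u (satisfying any essential BC) such that ∫_0^1/3 u'(x) v'(x) dx = ∫_0^1/3 f v dx for all v ∈ V (homogeneous Neumann, so boundary terms vanish).
Substituting f(x) = 5*cos(6*π*x), the right-hand side is ∫_0^1/3 (5*cos(6*π*x)) v dx.
Compatibility check (pure Neumann): taking v ≡ 1 ∈ V gives 0 = ∫_0^1/3 f dx + (0) − (0), i.e. ∫_0^1/3 f dx must equal u'(0) − u'(1/3) = 0. Indeed ∫_0^1/3 (5*cos(6*π*x)) dx = 0, so the data are compatible. The solution is then unique only up to an additive constant (fix it e.g. by requiring ∫_0^1/3 u dx = 0).


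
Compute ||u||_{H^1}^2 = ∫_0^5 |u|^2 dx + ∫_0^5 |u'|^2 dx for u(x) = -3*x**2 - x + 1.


||u||_{H^1}^2 = 47935/6

The H^1 norm (squared) on an interval (0, L) is
  ||u||_{H^1}^2 = ∫_0^L u(x)^2 dx + ∫_0^L u'(x)^2 dx.
Compute u'(x) = -6*x - 1.
Then u(x)^2 = 9*x**4 + 6*x**3 - 5*x**2 - 2*x + 1 and u'(x)^2 = 36*x**2 + 12*x + 1.
Integrate each monomial from 0 to 5 using ∫_0^5 c·x^n dx = c·5^(n+1)/(n+1):
  ∫_0^5 u(x)^2 dx = ∫_0^5 (9*x^4 + 6*x^3 - 5*x^2 - 2*x + 1) dx. Term by term:
    ∫_0^5 9*x^4 dx = 5625;  ∫_0^5 6*x^3 dx = 1875/2;  ∫_0^5 -5*x^2 dx = -625/3;
    ∫_0^5 -2*x dx = -25;  ∫_0^5 1 dx = 5.
  Sum: 5625 + 1875/2 − 625/3 − 25 + 5 = 38005/6.
  ∫_0^5 u'(x)^2 dx = ∫_0^5 (36*x^2 + 12*x + 1) dx. Term by term:
    ∫_0^5 36*x^2 dx = 1500;  ∫_0^5 12*x dx = 150;  ∫_0^5 1 dx = 5.
  Sum: 1500 + 150 + 5 = 1655.
Adding: ||u||_{H^1}^2 = 38005/6 + 1655 = 47935/6.


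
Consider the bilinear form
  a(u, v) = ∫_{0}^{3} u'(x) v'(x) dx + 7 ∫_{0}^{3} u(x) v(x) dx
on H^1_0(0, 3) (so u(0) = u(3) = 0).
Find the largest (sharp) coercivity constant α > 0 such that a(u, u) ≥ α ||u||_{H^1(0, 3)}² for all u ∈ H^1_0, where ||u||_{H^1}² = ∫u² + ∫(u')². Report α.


α = 1

Coercivity of a(·,·) on H^1_0(0, 3) means a(u, u) ≥ α ||u||_{H^1}² for every u ∈ H^1_0.
The interval has length L = 3, and Poincaré/coercivity depend only on L. Here a(u, u) = ∫(u')² + (7)·∫u².
Here c = 7 ≥ 1, so a(u,u) = ∫(u')² + c∫u² ≥ ∫(u')² + ∫u² = ||u||_{H^1}², i.e. α = 1 works. No larger α is possible: a(u,u) ≥ α||u||_{H^1}² means (1−α)∫(u')² ≥ (α−c)∫u², and for the modes u_n = sin(nπ(x−x₀)/L) (x₀ the left endpoint) one has ∫u_n²/∫(u_n')² = (L/(nπ))² → 0, so a(u_n,u_n)/||u_n||_{H^1}² → 1. Hence the optimal constant is α = 1.
Therefore α = 1.


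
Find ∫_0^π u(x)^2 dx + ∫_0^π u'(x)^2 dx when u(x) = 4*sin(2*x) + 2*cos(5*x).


||u||_{H^1(0,π)}^2 = -1664/21 + 92*π

u'(x) = -10*sin(5*x) + 8*cos(2*x).
Expand u² and (u')² and integrate term by term on (0, π), using: for integers n ≥ 1, ∫_0^π sin²(nx) dx = ∫_0^π cos²(nx) dx = π/2; for n ≠ n', ∫_0^π sin(nx)sin(n'x) dx = ∫_0^π cos(nx)cos(n'x) dx = 0; and by product-to-sum, ∫_0^π sin(nx)cos(n'x) dx = ½∫_0^π [sin((n+n')x) + sin((n−n')x)] dx, which is 0 when n+n' is even and 2n/(n²−n'²) when n+n' is odd (it need not vanish on (0, π)).
  u² squared terms: (2)²·∫cos(5x)² dx = 4·π/2 = 2*π;  (4)²·∫sin(2x)² dx = 16·π/2 = 8*π.
  u² cross terms: 2·(2)·(4)·∫cos(5x)·sin(2x) dx = 16·(-4/21) = -64/21.
  So ∫_0^π u² dx = 2*π + 8*π − 64/21 = -64/21 + 10*π.
  (u')² squared terms: (-10)²·∫sin(5x)² dx = 100·π/2 = 50*π;  (8)²·∫cos(2x)² dx = 64·π/2 = 32*π.
  (u')² cross terms: 2·(-10)·(8)·∫sin(5x)·cos(2x) dx = -160·(10/21) = -1600/21.
  So ∫_0^π (u')² dx = 50*π + 32*π − 1600/21 = -1600/21 + 82*π.
||u||_{H^1}^2 = (-64/21 + 10*π) + (-1600/21 + 82*π) = -1664/21 + 92*π.


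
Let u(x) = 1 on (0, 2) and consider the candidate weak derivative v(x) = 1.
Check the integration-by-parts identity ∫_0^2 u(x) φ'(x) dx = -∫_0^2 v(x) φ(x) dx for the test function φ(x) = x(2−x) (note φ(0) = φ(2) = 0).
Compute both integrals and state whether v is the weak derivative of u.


LHS = 0, RHS = -4/3. No, v is not the weak derivative of u.

u(x) = 1, classical derivative u'(x) = 0.
φ(x) = x(2−x), so φ'(x) = 2 - 2*x.
Note φ(0) = φ(2) = 0, so the boundary term u·φ vanishes.
LHS = ∫_0^2 u(x) φ'(x) dx = ∫_0^2 (2 - 2*x) dx. Term by term:
  ∫_0^2 -2*x dx = -4;  ∫_0^2 2 dx = 4.
Sum: -4 + 4 = 0.
So LHS = 0.
∫_0^2 v(x) φ(x) dx = ∫_0^2 (-x^2 + 2*x) dx. Term by term:
  ∫_0^2 -x^2 dx = -8/3;  ∫_0^2 2*x dx = 4.
Sum: -8/3 + 4 = 4/3.
So RHS = -∫_0^2 v(x) φ(x) dx = -4/3.
LHS − RHS = 4/3 ≠ 0, so the identity fails.
(For a valid weak derivative the identity must hold for EVERY test function, in particular this one. The failure shows v is NOT the weak derivative of u.)
Correct weak derivative would be u'(x) = 0.


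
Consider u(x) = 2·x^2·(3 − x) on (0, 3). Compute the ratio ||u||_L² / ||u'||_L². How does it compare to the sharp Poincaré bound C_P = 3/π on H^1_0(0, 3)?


||u||_L² / ||u'||_L² = 3*sqrt(14)/14 < C_P = 3/π.

u(x) = 2·x^2·(3 − x), so u'(x) = 6*x*(2 - x).
u(x) = 2·x^2·(3 − x) vanishes at x = 0 and x = 3, so u ∈ H^1_0(0, 3). Differentiate via the product rule and integrate the resulting polynomials term by term.
  ∫_0^3 u² dx = ∫_0^3 (4*x^6 - 24*x^5 + 36*x^4) dx. Term by term:
    ∫_0^3 4*x^6 dx = 8748/7;  ∫_0^3 -24*x^5 dx = -2916;  ∫_0^3 36*x^4 dx = 8748/5.
  Sum: 8748/7 − 2916 + 8748/5 = 2916/35.
  ∫_0^3 (u')² dx = ∫_0^3 (36*x^4 - 144*x^3 + 144*x^2) dx. Term by term:
    ∫_0^3 36*x^4 dx = 8748/5;  ∫_0^3 -144*x^3 dx = -2916;  ∫_0^3 144*x^2 dx = 1296.
  Sum: 8748/5 − 2916 + 1296 = 648/5.
∫_0^3 u² dx = 2916/35, so ||u||_L² = 54*sqrt(35)/35.
∫_0^3 (u')² dx = 648/5, so ||u'||_L² = 18*sqrt(10)/5.
Ratio ||u||_L² / ||u'||_L² = 3*sqrt(14)/14.
Sharp Poincaré constant on H^1_0(0, 3) is C_P = L/π = 3/π, achieved by sin(π/3·x).
A polynomial bump cannot attain the sharp Poincaré constant (only the first sine eigenfunction does), so the ratio is strictly less than C_P, consistent with ||u||_L² ≤ C_P ||u'||_L².


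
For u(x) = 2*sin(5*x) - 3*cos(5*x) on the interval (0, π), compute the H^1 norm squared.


||u||_{H^1(0,π)}^2 = 169*π

u'(x) = 15*sin(5*x) + 10*cos(5*x).
Expand u² and (u')² and integrate term by term on (0, π), using: for integers n ≥ 1, ∫_0^π sin²(nx) dx = ∫_0^π cos²(nx) dx = π/2; for n ≠ n', ∫_0^π sin(nx)sin(n'x) dx = ∫_0^π cos(nx)cos(n'x) dx = 0; and by product-to-sum, ∫_0^π sin(nx)cos(n'x) dx = ½∫_0^π [sin((n+n')x) + sin((n−n')x)] dx, which is 0 when n+n' is even and 2n/(n²−n'²) when n+n' is odd (it need not vanish on (0, π)).
  u² squared terms: (-3)²·∫cos(5x)² dx = 9·π/2 = 9*π/2;  (2)²·∫sin(5x)² dx = 4·π/2 = 2*π.
  u² cross terms: 2·(-3)·(2)·∫cos(5x)·sin(5x) dx = -12·(0) = 0.
  So ∫_0^π u² dx = 9*π/2 + 2*π + 0 = 13*π/2.
  (u')² squared terms: (10)²·∫cos(5x)² dx = 100·π/2 = 50*π;  (15)²·∫sin(5x)² dx = 225·π/2 = 225*π/2.
  (u')² cross terms: 2·(10)·(15)·∫cos(5x)·sin(5x) dx = 300·(0) = 0.
  So ∫_0^π (u')² dx = 50*π + 225*π/2 + 0 = 325*π/2.
||u||_{H^1}^2 = (13*π/2) + (325*π/2) = 169*π.


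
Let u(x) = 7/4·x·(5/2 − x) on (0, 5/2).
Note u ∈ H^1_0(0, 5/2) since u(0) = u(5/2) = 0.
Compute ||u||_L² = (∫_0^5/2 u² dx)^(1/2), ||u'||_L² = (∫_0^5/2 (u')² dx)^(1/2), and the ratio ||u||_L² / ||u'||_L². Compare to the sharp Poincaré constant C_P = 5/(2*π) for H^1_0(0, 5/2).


||u||_L² / ||u'||_L² = sqrt(10)/4 < C_P = 5/(2*π).

u(x) = 7/4·x·(5/2 − x), so u'(x) = 35/8 - 7*x/2.
u(x) = 7/4·x·(5/2 − x) vanishes at x = 0 and x = 5/2, so u ∈ H^1_0(0, 5/2). Differentiate via the product rule and integrate the resulting polynomials term by term.
  ∫_0^5/2 u² dx = ∫_0^5/2 (49*x^4/16 - 245*x^3/16 + 1225*x^2/64) dx. Term by term:
    ∫_0^5/2 49*x^4/16 dx = 30625/512;  ∫_0^5/2 -245*x^3/16 dx = -153125/1024;  ∫_0^5/2 1225*x^2/64 dx = 153125/1536.
  Sum: 30625/512 − 153125/1024 + 153125/1536 = 30625/3072.
  ∫_0^5/2 (u')² dx = ∫_0^5/2 (49*x^2/4 - 245*x/8 + 1225/64) dx. Term by term:
    ∫_0^5/2 49*x^2/4 dx = 6125/96;  ∫_0^5/2 -245*x/8 dx = -6125/64;  ∫_0^5/2 1225/64 dx = 6125/128.
  Sum: 6125/96 − 6125/64 + 6125/128 = 6125/384.
∫_0^5/2 u² dx = 30625/3072, so ||u||_L² = 175*sqrt(3)/96.
∫_0^5/2 (u')² dx = 6125/384, so ||u'||_L² = 35*sqrt(30)/48.
Ratio ||u||_L² / ||u'||_L² = sqrt(10)/4.
Sharp Poincaré constant on H^1_0(0, 5/2) is C_P = L/π = 5/(2*π), achieved by sin(2*π/5·x).
A polynomial bump cannot attain the sharp Poincaré constant (only the first sine eigenfunction does), so the ratio is strictly less than C_P, consistent with ||u||_L² ≤ C_P ||u'||_L².


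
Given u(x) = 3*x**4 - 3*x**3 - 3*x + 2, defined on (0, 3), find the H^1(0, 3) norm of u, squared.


||u||_{H^1}^2 = 3995169/140

The H^1 norm (squared) on an interval (0, L) is
  ||u||_{H^1}^2 = ∫_0^L u(x)^2 dx + ∫_0^L u'(x)^2 dx.
Compute u'(x) = 12*x**3 - 9*x**2 - 3.
Then u(x)^2 = 9*x**8 - 18*x**7 + 9*x**6 - 18*x**5 + 30*x**4 - 12*x**3 + 9*x**2 - 12*x + 4 and u'(x)^2 = 144*x**6 - 216*x**5 + 81*x**4 - 72*x**3 + 54*x**2 + 9.
Integrate each monomial from 0 to 3 using ∫_0^3 c·x^n dx = c·3^(n+1)/(n+1):
  ∫_0^3 u(x)^2 dx = ∫_0^3 (9*x^8 - 18*x^7 + 9*x^6 - 18*x^5 + 30*x^4 - 12*x^3 + 9*x^2 - 12*x + 4) dx. Term by term:
    ∫_0^3 9*x^8 dx = 19683;  ∫_0^3 -18*x^7 dx = -59049/4;  ∫_0^3 9*x^6 dx = 19683/7;
    ∫_0^3 -18*x^5 dx = -2187;  ∫_0^3 30*x^4 dx = 1458;  ∫_0^3 -12*x^3 dx = -243;
    ∫_0^3 9*x^2 dx = 81;  ∫_0^3 -12*x dx = -54;  ∫_0^3 4 dx = 12.
  Sum: 19683 − 59049/4 + 19683/7 − 2187 + 1458 − 243 + 81 − 54 + 12 = 190389/28.
  ∫_0^3 u'(x)^2 dx = ∫_0^3 (144*x^6 - 216*x^5 + 81*x^4 - 72*x^3 + 54*x^2 + 9) dx. Term by term:
    ∫_0^3 144*x^6 dx = 314928/7;  ∫_0^3 -216*x^5 dx = -26244;  ∫_0^3 81*x^4 dx = 19683/5;
    ∫_0^3 -72*x^3 dx = -1458;  ∫_0^3 54*x^2 dx = 486;  ∫_0^3 9 dx = 27.
  Sum: 314928/7 − 26244 + 19683/5 − 1458 + 486 + 27 = 760806/35.
Adding: ||u||_{H^1}^2 = 190389/28 + 760806/35 = 3995169/140.


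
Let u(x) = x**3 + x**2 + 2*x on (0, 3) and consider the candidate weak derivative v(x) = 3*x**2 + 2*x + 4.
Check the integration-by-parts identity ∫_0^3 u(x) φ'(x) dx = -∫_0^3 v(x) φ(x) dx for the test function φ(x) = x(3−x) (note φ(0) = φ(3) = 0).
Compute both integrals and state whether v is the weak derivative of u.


LHS = -1179/20, RHS = -1359/20. No, v is not the weak derivative of u.

u(x) = x**3 + x**2 + 2*x, classical derivative u'(x) = 3*x**2 + 2*x + 2.
φ(x) = x(3−x), so φ'(x) = 3 - 2*x.
Note φ(0) = φ(3) = 0, so the boundary term u·φ vanishes.
LHS = ∫_0^3 u(x) φ'(x) dx = ∫_0^3 (-2*x^4 + x^3 - x^2 + 6*x) dx. Term by term:
  ∫_0^3 -2*x^4 dx = -486/5;  ∫_0^3 x^3 dx = 81/4;  ∫_0^3 -x^2 dx = -9;
  ∫_0^3 6*x dx = 27.
Sum: -486/5 + 81/4 − 9 + 27 = -1179/20.
So LHS = -1179/20.
∫_0^3 v(x) φ(x) dx = ∫_0^3 (-3*x^4 + 7*x^3 + 2*x^2 + 12*x) dx. Term by term:
  ∫_0^3 -3*x^4 dx = -729/5;  ∫_0^3 7*x^3 dx = 567/4;  ∫_0^3 2*x^2 dx = 18;
  ∫_0^3 12*x dx = 54.
Sum: -729/5 + 567/4 + 18 + 54 = 1359/20.
So RHS = -∫_0^3 v(x) φ(x) dx = -1359/20.
LHS − RHS = 9 ≠ 0, so the identity fails.
(For a valid weak derivative the identity must hold for EVERY test function, in particular this one. The failure shows v is NOT the weak derivative of u.)
Correct weak derivative would be u'(x) = 3*x**2 + 2*x + 2.


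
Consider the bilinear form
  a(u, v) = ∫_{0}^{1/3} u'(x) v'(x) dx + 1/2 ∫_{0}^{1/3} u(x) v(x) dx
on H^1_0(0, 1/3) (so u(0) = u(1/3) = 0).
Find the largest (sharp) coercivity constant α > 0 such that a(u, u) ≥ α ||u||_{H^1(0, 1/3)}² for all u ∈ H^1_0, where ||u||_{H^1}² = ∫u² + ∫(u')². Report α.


α = (1 + 18*π^2)/(2*(1 + 9*π^2))

Coercivity of a(·,·) on H^1_0(0, 1/3) means a(u, u) ≥ α ||u||_{H^1}² for every u ∈ H^1_0.
The interval has length L = 1/3, and Poincaré/coercivity depend only on L. Here a(u, u) = ∫(u')² + (1/2)·∫u².
Here 0 < c = 1/2 < 1. The condition a(u,u) ≥ α||u||_{H^1}² reads (1−α)∫(u')² ≥ (α−c)∫u². Any admissible α is ≤ 1 (rapidly oscillating u have ∫u²/∫(u')² → 0), and α = 1 would force 0 ≥ (1−c)∫u², impossible since c < 1; so 1−α > 0. By the sharp Poincaré inequality on H^1_0 of an interval of length L, ∫(u')² ≥ (π/L)²∫u² with equality for the first sine mode sin(π(x−x₀)/L) (x₀ the left endpoint), so the inequality holds for all u iff (1−α)(π/L)² ≥ α − c, i.e. α ≤ ((π/L)² + c)/((π/L)² + 1) = (1 + c(L/π)²)/(1 + (L/π)²). With (π/L)² = 9*π^2 and c = 1/2, the largest admissible constant is α = ((π/L)² + c)/((π/L)² + 1).
Simplifying, α = (1 + 18*π^2)/(2*(1 + 9*π^2)).


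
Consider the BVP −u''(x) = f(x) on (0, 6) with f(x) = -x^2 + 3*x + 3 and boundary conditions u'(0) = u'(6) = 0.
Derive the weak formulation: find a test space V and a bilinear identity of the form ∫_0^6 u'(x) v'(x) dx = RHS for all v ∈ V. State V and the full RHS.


V = H^1(0, 6) (no boundary constraint on v; u is determined up to an additive constant); weak form: ∫_0^6 u'v' dx = ∫_0^6 (-x^2 + 3*x + 3) v dx for all v ∈ V.

Multiply both sides by a test function v and integrate from 0 to 6:
  ∫_0^6 −u''(x) v(x) dx = ∫_0^6 f(x) v(x) dx.
Integrate the LHS by parts once:
  ∫_0^6 −u'' v dx = −[u'(x) v(x)]_0^6 + ∫_0^6 u'(x) v'(x) dx.
Thus ∫_0^6 u'(x) v'(x) dx = ∫_0^6 f(x) v(x) dx + [u'(x) v(x)]_0^6.
Choose V so that boundary terms are either known or forced to vanish.
u has homogeneous Neumann: u'(0) = u'(6) = 0. So [u' v]_0^6 = 0·v(6) − 0·v(0) = 0 for any v; take V = H^1(0, 6).
Weak formulation: find u (satisfying any essential BC) such that ∫_0^6 u'(x) v'(x) dx = ∫_0^6 f v dx for all v ∈ V (homogeneous Neumann, so boundary terms vanish).
Substituting f(x) = -x^2 + 3*x + 3, the right-hand side is ∫_0^6 (-x^2 + 3*x + 3) v dx.
Compatibility check (pure Neumann): taking v ≡ 1 ∈ V gives 0 = ∫_0^6 f dx + (0) − (0), i.e. ∫_0^6 f dx must equal u'(0) − u'(6) = 0. Indeed ∫_0^6 (-x^2 + 3*x + 3) dx = 0, so the data are compatible. The solution is then unique only up to an additive constant (fix it e.g. by requiring ∫_0^6 u dx = 0).


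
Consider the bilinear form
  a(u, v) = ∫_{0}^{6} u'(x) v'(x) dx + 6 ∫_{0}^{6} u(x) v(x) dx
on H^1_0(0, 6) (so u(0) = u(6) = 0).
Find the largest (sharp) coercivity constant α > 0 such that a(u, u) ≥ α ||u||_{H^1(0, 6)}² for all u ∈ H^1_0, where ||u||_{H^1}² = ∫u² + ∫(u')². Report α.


α = 1

Coercivity of a(·,·) on H^1_0(0, 6) means a(u, u) ≥ α ||u||_{H^1}² for every u ∈ H^1_0.
The interval has length L = 6, and Poincaré/coercivity depend only on L. Here a(u, u) = ∫(u')² + (6)·∫u².
Here c = 6 ≥ 1, so a(u,u) = ∫(u')² + c∫u² ≥ ∫(u')² + ∫u² = ||u||_{H^1}², i.e. α = 1 works. No larger α is possible: a(u,u) ≥ α||u||_{H^1}² means (1−α)∫(u')² ≥ (α−c)∫u², and for the modes u_n = sin(nπ(x−x₀)/L) (x₀ the left endpoint) one has ∫u_n²/∫(u_n')² = (L/(nπ))² → 0, so a(u_n,u_n)/||u_n||_{H^1}² → 1. Hence the optimal constant is α = 1.
Therefore α = 1.


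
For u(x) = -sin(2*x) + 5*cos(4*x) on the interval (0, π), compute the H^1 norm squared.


||u||_{H^1(0,π)}^2 = 215*π

u'(x) = -20*sin(4*x) - 2*cos(2*x).
Expand u² and (u')² and integrate term by term on (0, π), using: for integers n ≥ 1, ∫_0^π sin²(nx) dx = ∫_0^π cos²(nx) dx = π/2; for n ≠ n', ∫_0^π sin(nx)sin(n'x) dx = ∫_0^π cos(nx)cos(n'x) dx = 0; and by product-to-sum, ∫_0^π sin(nx)cos(n'x) dx = ½∫_0^π [sin((n+n')x) + sin((n−n')x)] dx, which is 0 when n+n' is even and 2n/(n²−n'²) when n+n' is odd (it need not vanish on (0, π)).
  u² squared terms: (-1)²·∫sin(2x)² dx = 1·π/2 = π/2;  (5)²·∫cos(4x)² dx = 25·π/2 = 25*π/2.
  u² cross terms: 2·(-1)·(5)·∫sin(2x)·cos(4x) dx = -10·(0) = 0.
  So ∫_0^π u² dx = π/2 + 25*π/2 + 0 = 13*π.
  (u')² squared terms: (-20)²·∫sin(4x)² dx = 400·π/2 = 200*π;  (-2)²·∫cos(2x)² dx = 4·π/2 = 2*π.
  (u')² cross terms: 2·(-20)·(-2)·∫sin(4x)·cos(2x) dx = 80·(0) = 0.
  So ∫_0^π (u')² dx = 200*π + 2*π + 0 = 202*π.
||u||_{H^1}^2 = (13*π) + (202*π) = 215*π.


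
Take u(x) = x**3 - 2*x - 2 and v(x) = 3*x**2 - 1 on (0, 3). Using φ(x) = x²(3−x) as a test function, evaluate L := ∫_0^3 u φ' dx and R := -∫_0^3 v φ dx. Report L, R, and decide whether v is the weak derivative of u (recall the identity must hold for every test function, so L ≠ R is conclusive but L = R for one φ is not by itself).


LHS = -297/5, RHS = -1323/20. No, v is not the weak derivative of u.

u(x) = x**3 - 2*x - 2, classical derivative u'(x) = 3*x**2 - 2.
φ(x) = x²(3−x), so φ'(x) = 3*x*(2 - x).
Note φ(0) = φ(3) = 0, so the boundary term u·φ vanishes.
LHS = ∫_0^3 u(x) φ'(x) dx = ∫_0^3 (-3*x^5 + 6*x^4 + 6*x^3 - 6*x^2 - 12*x) dx. Term by term:
  ∫_0^3 -3*x^5 dx = -729/2;  ∫_0^3 6*x^4 dx = 1458/5;  ∫_0^3 6*x^3 dx = 243/2;
  ∫_0^3 -6*x^2 dx = -54;  ∫_0^3 -12*x dx = -54.
Sum: -729/2 + 1458/5 + 243/2 − 54 − 54 = -297/5.
So LHS = -297/5.
∫_0^3 v(x) φ(x) dx = ∫_0^3 (-3*x^5 + 9*x^4 + x^3 - 3*x^2) dx. Term by term:
  ∫_0^3 -3*x^5 dx = -729/2;  ∫_0^3 9*x^4 dx = 2187/5;  ∫_0^3 x^3 dx = 81/4;
  ∫_0^3 -3*x^2 dx = -27.
Sum: -729/2 + 2187/5 + 81/4 − 27 = 1323/20.
So RHS = -∫_0^3 v(x) φ(x) dx = -1323/20.
LHS − RHS = 27/4 ≠ 0, so the identity fails.
(For a valid weak derivative the identity must hold for EVERY test function, in particular this one. The failure shows v is NOT the weak derivative of u.)
Correct weak derivative would be u'(x) = 3*x**2 - 2.


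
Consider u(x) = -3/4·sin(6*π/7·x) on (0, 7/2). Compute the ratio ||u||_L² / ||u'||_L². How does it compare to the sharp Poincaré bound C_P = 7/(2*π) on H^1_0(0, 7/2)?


||u||_L² / ||u'||_L² = 7/(6*π) < C_P = 7/(2*π).

u(x) = -3/4·sin(6*π/7·x), so u'(x) = -9*π*cos(6*π*x/7)/14.
Writing u(x) = A·sin(kπx/L) with A = -3/4 and k = 3, use ∫_0^L sin²(kπx/L) dx = L/2 and ∫_0^L cos²(kπx/L) dx = L/2.
u² = 9/16·sin²(6*π/7·x) and (u')² = 81*π^2/196·cos²(6*π/7·x), and each of sin², cos² integrates to L/2 = 7/4 over (0, 7/2).
∫_0^7/2 u² dx = 63/64, so ||u||_L² = 3*sqrt(7)/8.
∫_0^7/2 (u')² dx = 81*π^2/112, so ||u'||_L² = 9*sqrt(7)*π/28.
Ratio ||u||_L² / ||u'||_L² = 7/(6*π).
Sharp Poincaré constant on H^1_0(0, 7/2) is C_P = L/π = 7/(2*π), achieved by sin(2*π/7·x).
This is the k = 3 harmonic; the ratio L/(kπ) is strictly less than C_P = L/π, consistent with the sharp inequality ||u||_L² ≤ C_P ||u'||_L².


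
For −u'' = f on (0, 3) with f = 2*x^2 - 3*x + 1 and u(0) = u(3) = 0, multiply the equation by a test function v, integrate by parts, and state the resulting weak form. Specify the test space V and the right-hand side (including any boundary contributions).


V = H^1_0(0, 3) (so v(0) = v(3) = 0); weak form: ∫_0^3 u'v' dx = ∫_0^3 (2*x^2 - 3*x + 1) v dx for all v ∈ V.

Multiply both sides by a test function v and integrate from 0 to 3:
  ∫_0^3 −u''(x) v(x) dx = ∫_0^3 f(x) v(x) dx.
Integrate the LHS by parts once:
  ∫_0^3 −u'' v dx = −[u'(x) v(x)]_0^3 + ∫_0^3 u'(x) v'(x) dx.
Thus ∫_0^3 u'(x) v'(x) dx = ∫_0^3 f(x) v(x) dx + [u'(x) v(x)]_0^3.
Choose V so that boundary terms are either known or forced to vanish.
u is Dirichlet: u(0) = u(3) = 0. Let V = H^1_0(0, 3); then v(0) = v(3) = 0, and [u' v]_0^3 = 0.
Weak formulation: find u (satisfying any essential BC) such that ∫_0^3 u'(x) v'(x) dx = ∫_0^3 f v dx for all v ∈ V.
Substituting f(x) = 2*x^2 - 3*x + 1, the right-hand side is ∫_0^3 (2*x^2 - 3*x + 1) v dx.


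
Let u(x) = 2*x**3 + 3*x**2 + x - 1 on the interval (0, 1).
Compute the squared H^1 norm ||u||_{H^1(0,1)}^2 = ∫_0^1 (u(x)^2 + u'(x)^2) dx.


||u||_{H^1}^2 = 10963/210

The H^1 norm (squared) on an interval (0, L) is
  ||u||_{H^1}^2 = ∫_0^L u(x)^2 dx + ∫_0^L u'(x)^2 dx.
Compute u'(x) = 6*x**2 + 6*x + 1.
Then u(x)^2 = 4*x**6 + 12*x**5 + 13*x**4 + 2*x**3 - 5*x**2 - 2*x + 1 and u'(x)^2 = 36*x**4 + 72*x**3 + 48*x**2 + 12*x + 1.
Integrate each monomial from 0 to 1 using ∫_0^1 c·x^n dx = c·1^(n+1)/(n+1):
  ∫_0^1 u(x)^2 dx = ∫_0^1 (4*x^6 + 12*x^5 + 13*x^4 + 2*x^3 - 5*x^2 - 2*x + 1) dx. Term by term:
    ∫_0^1 4*x^6 dx = 4/7;  ∫_0^1 12*x^5 dx = 2;  ∫_0^1 13*x^4 dx = 13/5;
    ∫_0^1 2*x^3 dx = 1/2;  ∫_0^1 -5*x^2 dx = -5/3;  ∫_0^1 -2*x dx = -1;
    ∫_0^1 1 dx = 1.
  Sum: 4/7 + 2 + 13/5 + 1/2 − 5/3 − 1 + 1 = 841/210.
  ∫_0^1 u'(x)^2 dx = ∫_0^1 (36*x^4 + 72*x^3 + 48*x^2 + 12*x + 1) dx. Term by term:
    ∫_0^1 36*x^4 dx = 36/5;  ∫_0^1 72*x^3 dx = 18;  ∫_0^1 48*x^2 dx = 16;
    ∫_0^1 12*x dx = 6;  ∫_0^1 1 dx = 1.
  Sum: 36/5 + 18 + 16 + 6 + 1 = 241/5.
Adding: ||u||_{H^1}^2 = 841/210 + 241/5 = 10963/210.


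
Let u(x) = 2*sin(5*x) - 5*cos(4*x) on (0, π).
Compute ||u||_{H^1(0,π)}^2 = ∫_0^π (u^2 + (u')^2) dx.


||u||_{H^1(0,π)}^2 = -3400/9 + 529*π/2

u'(x) = 20*sin(4*x) + 10*cos(5*x).
Expand u² and (u')² and integrate term by term on (0, π), using: for integers n ≥ 1, ∫_0^π sin²(nx) dx = ∫_0^π cos²(nx) dx = π/2; for n ≠ n', ∫_0^π sin(nx)sin(n'x) dx = ∫_0^π cos(nx)cos(n'x) dx = 0; and by product-to-sum, ∫_0^π sin(nx)cos(n'x) dx = ½∫_0^π [sin((n+n')x) + sin((n−n')x)] dx, which is 0 when n+n' is even and 2n/(n²−n'²) when n+n' is odd (it need not vanish on (0, π)).
  u² squared terms: (-5)²·∫cos(4x)² dx = 25·π/2 = 25*π/2;  (2)²·∫sin(5x)² dx = 4·π/2 = 2*π.
  u² cross terms: 2·(-5)·(2)·∫cos(4x)·sin(5x) dx = -20·(10/9) = -200/9.
  So ∫_0^π u² dx = 25*π/2 + 2*π − 200/9 = -200/9 + 29*π/2.
  (u')² squared terms: (10)²·∫cos(5x)² dx = 100·π/2 = 50*π;  (20)²·∫sin(4x)² dx = 400·π/2 = 200*π.
  (u')² cross terms: 2·(10)·(20)·∫cos(5x)·sin(4x) dx = 400·(-8/9) = -3200/9.
  So ∫_0^π (u')² dx = 50*π + 200*π − 3200/9 = -3200/9 + 250*π.
||u||_{H^1}^2 = (-200/9 + 29*π/2) + (-3200/9 + 250*π) = -3400/9 + 529*π/2.


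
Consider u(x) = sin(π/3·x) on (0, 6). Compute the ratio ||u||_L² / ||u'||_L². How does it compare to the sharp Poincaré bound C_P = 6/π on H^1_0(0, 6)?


||u||_L² / ||u'||_L² = 3/π < C_P = 6/π.

u(x) = sin(π/3·x), so u'(x) = π*cos(π*x/3)/3.
Writing u(x) = A·sin(kπx/L) with A = 1 and k = 2, use ∫_0^L sin²(kπx/L) dx = L/2 and ∫_0^L cos²(kπx/L) dx = L/2.
u² = 1·sin²(π/3·x) and (u')² = π^2/9·cos²(π/3·x), and each of sin², cos² integrates to L/2 = 3 over (0, 6).
∫_0^6 u² dx = 3, so ||u||_L² = sqrt(3).
∫_0^6 (u')² dx = π^2/3, so ||u'||_L² = sqrt(3)*π/3.
Ratio ||u||_L² / ||u'||_L² = 3/π.
Sharp Poincaré constant on H^1_0(0, 6) is C_P = L/π = 6/π, achieved by sin(π/6·x).
This is the k = 2 harmonic; the ratio L/(kπ) is strictly less than C_P = L/π, consistent with the sharp inequality ||u||_L² ≤ C_P ||u'||_L².


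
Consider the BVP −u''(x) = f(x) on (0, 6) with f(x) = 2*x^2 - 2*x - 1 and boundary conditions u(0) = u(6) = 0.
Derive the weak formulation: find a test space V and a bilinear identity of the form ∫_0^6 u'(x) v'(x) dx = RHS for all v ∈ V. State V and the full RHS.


V = H^1_0(0, 6) (so v(0) = v(6) = 0); weak form: ∫_0^6 u'v' dx = ∫_0^6 (2*x^2 - 2*x - 1) v dx for all v ∈ V.

Multiply both sides by a test function v and integrate from 0 to 6:
  ∫_0^6 −u''(x) v(x) dx = ∫_0^6 f(x) v(x) dx.
Integrate the LHS by parts once:
  ∫_0^6 −u'' v dx = −[u'(x) v(x)]_0^6 + ∫_0^6 u'(x) v'(x) dx.
Thus ∫_0^6 u'(x) v'(x) dx = ∫_0^6 f(x) v(x) dx + [u'(x) v(x)]_0^6.
Choose V so that boundary terms are either known or forced to vanish.
u is Dirichlet: u(0) = u(6) = 0. Let V = H^1_0(0, 6); then v(0) = v(6) = 0, and [u' v]_0^6 = 0.
Weak formulation: find u (satisfying any essential BC) such that ∫_0^6 u'(x) v'(x) dx = ∫_0^6 f v dx for all v ∈ V.
Substituting f(x) = 2*x^2 - 2*x - 1, the right-hand side is ∫_0^6 (2*x^2 - 2*x - 1) v dx.


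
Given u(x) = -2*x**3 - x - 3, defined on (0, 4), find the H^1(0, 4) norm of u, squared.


||u||_{H^1}^2 = 392440/21

The H^1 norm (squared) on an interval (0, L) is
  ||u||_{H^1}^2 = ∫_0^L u(x)^2 dx + ∫_0^L u'(x)^2 dx.
Compute u'(x) = -6*x**2 - 1.
Then u(x)^2 = 4*x**6 + 4*x**4 + 12*x**3 + x**2 + 6*x + 9 and u'(x)^2 = 36*x**4 + 12*x**2 + 1.
Integrate each monomial from 0 to 4 using ∫_0^4 c·x^n dx = c·4^(n+1)/(n+1):
  ∫_0^4 u(x)^2 dx = ∫_0^4 (4*x^6 + 4*x^4 + 12*x^3 + x^2 + 6*x + 9) dx. Term by term:
    ∫_0^4 4*x^6 dx = 65536/7;  ∫_0^4 4*x^4 dx = 4096/5;  ∫_0^4 12*x^3 dx = 768;
    ∫_0^4 x^2 dx = 64/3;  ∫_0^4 6*x dx = 48;  ∫_0^4 9 dx = 36.
  Sum: 65536/7 + 4096/5 + 768 + 64/3 + 48 + 36 = 1160756/105.
  ∫_0^4 u'(x)^2 dx = ∫_0^4 (36*x^4 + 12*x^2 + 1) dx. Term by term:
    ∫_0^4 36*x^4 dx = 36864/5;  ∫_0^4 12*x^2 dx = 256;  ∫_0^4 1 dx = 4.
  Sum: 36864/5 + 256 + 4 = 38164/5.
Adding: ||u||_{H^1}^2 = 1160756/105 + 38164/5 = 392440/21.


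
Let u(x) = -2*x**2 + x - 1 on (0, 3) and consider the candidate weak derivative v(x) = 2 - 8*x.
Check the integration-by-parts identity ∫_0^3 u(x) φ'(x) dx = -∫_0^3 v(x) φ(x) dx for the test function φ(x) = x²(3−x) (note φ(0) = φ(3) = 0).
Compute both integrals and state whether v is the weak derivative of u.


LHS = 837/20, RHS = 837/10. No, v is not the weak derivative of u.

u(x) = -2*x**2 + x - 1, classical derivative u'(x) = 1 - 4*x.
φ(x) = x²(3−x), so φ'(x) = 3*x*(2 - x).
Note φ(0) = φ(3) = 0, so the boundary term u·φ vanishes.
LHS = ∫_0^3 u(x) φ'(x) dx = ∫_0^3 (6*x^4 - 15*x^3 + 9*x^2 - 6*x) dx. Term by term:
  ∫_0^3 6*x^4 dx = 1458/5;  ∫_0^3 -15*x^3 dx = -1215/4;  ∫_0^3 9*x^2 dx = 81;
  ∫_0^3 -6*x dx = -27.
Sum: 1458/5 − 1215/4 + 81 − 27 = 837/20.
So LHS = 837/20.
∫_0^3 v(x) φ(x) dx = ∫_0^3 (8*x^4 - 26*x^3 + 6*x^2) dx. Term by term:
  ∫_0^3 8*x^4 dx = 1944/5;  ∫_0^3 -26*x^3 dx = -1053/2;  ∫_0^3 6*x^2 dx = 54.
Sum: 1944/5 − 1053/2 + 54 = -837/10.
So RHS = -∫_0^3 v(x) φ(x) dx = 837/10.
LHS − RHS = -837/20 ≠ 0, so the identity fails.
(For a valid weak derivative the identity must hold for EVERY test function, in particular this one. The failure shows v is NOT the weak derivative of u.)
Correct weak derivative would be u'(x) = 1 - 4*x.


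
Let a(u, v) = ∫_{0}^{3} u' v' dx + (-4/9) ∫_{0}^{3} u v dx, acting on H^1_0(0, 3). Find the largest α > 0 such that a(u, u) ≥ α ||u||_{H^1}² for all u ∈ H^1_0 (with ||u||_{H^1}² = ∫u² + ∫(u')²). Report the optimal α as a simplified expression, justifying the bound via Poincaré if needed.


α = (-4 + π^2)/(9 + π^2)

Coercivity of a(·,·) on H^1_0(0, 3) means a(u, u) ≥ α ||u||_{H^1}² for every u ∈ H^1_0.
The interval has length L = 3, and Poincaré/coercivity depend only on L. Here a(u, u) = ∫(u')² + (-4/9)·∫u².
Here c = -4/9 < 0 with |c| < (π/L)² = π^2/9, so coercivity still holds. The condition a(u,u) ≥ α||u||_{H^1}² reads (1−α)∫(u')² ≥ (α−c)∫u². Any admissible α is ≤ 1 (rapidly oscillating u have ∫u²/∫(u')² → 0), and α = 1 would force 0 ≥ (1−c)∫u², impossible since c < 1; so 1−α > 0. By the sharp Poincaré inequality on H^1_0 of an interval of length L, ∫(u')² ≥ (π/L)²∫u² with equality for the first sine mode sin(π(x−x₀)/L) (x₀ the left endpoint), so the inequality holds for all u iff (1−α)(π/L)² ≥ α − c, i.e. α ≤ ((π/L)² + c)/((π/L)² + 1) = (1 + c(L/π)²)/(1 + (L/π)²). (Direct route, valid since c ≤ 0: Poincaré gives c∫u² ≥ c(L/π)²∫(u')², so a(u,u) ≥ (1 + c(L/π)²)∫(u')², while ||u||_{H^1}² ≤ (1 + (L/π)²)∫(u')²; dividing yields the same α.) With (π/L)² = π^2/9 and c = -4/9, the largest admissible constant is α = ((π/L)² + c)/((π/L)² + 1).
Simplifying, α = (-4 + π^2)/(9 + π^2).


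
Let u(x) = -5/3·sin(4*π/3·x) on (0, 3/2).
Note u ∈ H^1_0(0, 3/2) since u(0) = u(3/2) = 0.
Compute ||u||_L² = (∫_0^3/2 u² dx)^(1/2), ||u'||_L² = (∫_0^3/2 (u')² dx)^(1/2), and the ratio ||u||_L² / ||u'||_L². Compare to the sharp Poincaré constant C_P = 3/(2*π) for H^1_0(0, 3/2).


||u||_L² / ||u'||_L² = 3/(4*π) < C_P = 3/(2*π).

u(x) = -5/3·sin(4*π/3·x), so u'(x) = -20*π*cos(4*π*x/3)/9.
Writing u(x) = A·sin(kπx/L) with A = -5/3 and k = 2, use ∫_0^L sin²(kπx/L) dx = L/2 and ∫_0^L cos²(kπx/L) dx = L/2.
u² = 25/9·sin²(4*π/3·x) and (u')² = 400*π^2/81·cos²(4*π/3·x), and each of sin², cos² integrates to L/2 = 3/4 over (0, 3/2).
∫_0^3/2 u² dx = 25/12, so ||u||_L² = 5*sqrt(3)/6.
∫_0^3/2 (u')² dx = 100*π^2/27, so ||u'||_L² = 10*sqrt(3)*π/9.
Ratio ||u||_L² / ||u'||_L² = 3/(4*π).
Sharp Poincaré constant on H^1_0(0, 3/2) is C_P = L/π = 3/(2*π), achieved by sin(2*π/3·x).
This is the k = 2 harmonic; the ratio L/(kπ) is strictly less than C_P = L/π, consistent with the sharp inequality ||u||_L² ≤ C_P ||u'||_L².


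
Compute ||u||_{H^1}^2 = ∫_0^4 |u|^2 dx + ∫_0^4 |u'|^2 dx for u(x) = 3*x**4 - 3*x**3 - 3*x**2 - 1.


||u||_{H^1}^2 = 2039836/7

The H^1 norm (squared) on an interval (0, L) is
  ||u||_{H^1}^2 = ∫_0^L u(x)^2 dx + ∫_0^L u'(x)^2 dx.
Compute u'(x) = 12*x**3 - 9*x**2 - 6*x.
Then u(x)^2 = 9*x**8 - 18*x**7 - 9*x**6 + 18*x**5 + 3*x**4 + 6*x**3 + 6*x**2 + 1 and u'(x)^2 = 144*x**6 - 216*x**5 - 63*x**4 + 108*x**3 + 36*x**2.
Integrate each monomial from 0 to 4 using ∫_0^4 c·x^n dx = c·4^(n+1)/(n+1):
  ∫_0^4 u(x)^2 dx = ∫_0^4 (9*x^8 - 18*x^7 - 9*x^6 + 18*x^5 + 3*x^4 + 6*x^3 + 6*x^2 + 1) dx. Term by term:
    ∫_0^4 9*x^8 dx = 262144;  ∫_0^4 -18*x^7 dx = -147456;  ∫_0^4 -9*x^6 dx = -147456/7;
    ∫_0^4 18*x^5 dx = 12288;  ∫_0^4 3*x^4 dx = 3072/5;  ∫_0^4 6*x^3 dx = 384;
    ∫_0^4 6*x^2 dx = 128;  ∫_0^4 1 dx = 4.
  Sum: 262144 − 147456 − 147456/7 + 12288 + 3072/5 + 384 + 128 + 4 = 3746444/35.
  ∫_0^4 u'(x)^2 dx = ∫_0^4 (144*x^6 - 216*x^5 - 63*x^4 + 108*x^3 + 36*x^2) dx. Term by term:
    ∫_0^4 144*x^6 dx = 2359296/7;  ∫_0^4 -216*x^5 dx = -147456;  ∫_0^4 -63*x^4 dx = -64512/5;
    ∫_0^4 108*x^3 dx = 6912;  ∫_0^4 36*x^2 dx = 768.
  Sum: 2359296/7 − 147456 − 64512/5 + 6912 + 768 = 6452736/35.
Adding: ||u||_{H^1}^2 = 3746444/35 + 6452736/35 = 2039836/7.


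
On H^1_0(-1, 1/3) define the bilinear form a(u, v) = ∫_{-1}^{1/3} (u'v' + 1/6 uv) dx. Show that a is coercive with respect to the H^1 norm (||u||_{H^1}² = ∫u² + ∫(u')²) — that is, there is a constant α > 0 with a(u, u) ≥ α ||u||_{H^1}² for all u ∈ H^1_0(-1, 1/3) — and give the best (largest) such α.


α = (8 + 27*π^2)/(3*(16 + 9*π^2))

Coercivity of a(·,·) on H^1_0(-1, 1/3) means a(u, u) ≥ α ||u||_{H^1}² for every u ∈ H^1_0.
The interval has length L = 4/3, and Poincaré/coercivity depend only on L. Here a(u, u) = ∫(u')² + (1/6)·∫u².
Here 0 < c = 1/6 < 1. The condition a(u,u) ≥ α||u||_{H^1}² reads (1−α)∫(u')² ≥ (α−c)∫u². Any admissible α is ≤ 1 (rapidly oscillating u have ∫u²/∫(u')² → 0), and α = 1 would force 0 ≥ (1−c)∫u², impossible since c < 1; so 1−α > 0. By the sharp Poincaré inequality on H^1_0 of an interval of length L, ∫(u')² ≥ (π/L)²∫u² with equality for the first sine mode sin(π(x−x₀)/L) (x₀ the left endpoint), so the inequality holds for all u iff (1−α)(π/L)² ≥ α − c, i.e. α ≤ ((π/L)² + c)/((π/L)² + 1) = (1 + c(L/π)²)/(1 + (L/π)²). With (π/L)² = 9*π^2/16 and c = 1/6, the largest admissible constant is α = ((π/L)² + c)/((π/L)² + 1).
Simplifying, α = (8 + 27*π^2)/(3*(16 + 9*π^2)).


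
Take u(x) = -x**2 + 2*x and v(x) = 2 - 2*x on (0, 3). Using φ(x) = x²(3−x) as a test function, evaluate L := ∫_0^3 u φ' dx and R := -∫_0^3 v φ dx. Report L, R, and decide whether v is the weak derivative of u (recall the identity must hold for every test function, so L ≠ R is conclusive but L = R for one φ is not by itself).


LHS = 54/5, RHS = 54/5. Yes, v = u' weakly.

u(x) = -x**2 + 2*x, classical derivative u'(x) = 2 - 2*x.
φ(x) = x²(3−x), so φ'(x) = 3*x*(2 - x).
Note φ(0) = φ(3) = 0, so the boundary term u·φ vanishes.
LHS = ∫_0^3 u(x) φ'(x) dx = ∫_0^3 (3*x^4 - 12*x^3 + 12*x^2) dx. Term by term:
  ∫_0^3 3*x^4 dx = 729/5;  ∫_0^3 -12*x^3 dx = -243;  ∫_0^3 12*x^2 dx = 108.
Sum: 729/5 − 243 + 108 = 54/5.
So LHS = 54/5.
∫_0^3 v(x) φ(x) dx = ∫_0^3 (2*x^4 - 8*x^3 + 6*x^2) dx. Term by term:
  ∫_0^3 2*x^4 dx = 486/5;  ∫_0^3 -8*x^3 dx = -162;  ∫_0^3 6*x^2 dx = 54.
Sum: 486/5 − 162 + 54 = -54/5.
So RHS = -∫_0^3 v(x) φ(x) dx = 54/5.
LHS = RHS, so the identity holds for this test φ.
Moreover u is smooth here and v(x) = u'(x) = 2 - 2*x pointwise, so the identity holds for every test function. Hence v is the weak derivative of u.


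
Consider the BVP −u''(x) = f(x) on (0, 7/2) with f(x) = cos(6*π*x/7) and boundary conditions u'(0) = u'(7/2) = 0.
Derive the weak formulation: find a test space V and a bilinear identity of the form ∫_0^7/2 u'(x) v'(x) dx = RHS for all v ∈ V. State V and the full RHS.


V = H^1(0, 7/2) (no boundary constraint on v; u is determined up to an additive constant); weak form: ∫_0^7/2 u'v' dx = ∫_0^7/2 (cos(6*π*x/7)) v dx for all v ∈ V.

Multiply both sides by a test function v and integrate from 0 to 7/2:
  ∫_0^7/2 −u''(x) v(x) dx = ∫_0^7/2 f(x) v(x) dx.
Integrate the LHS by parts once:
  ∫_0^7/2 −u'' v dx = −[u'(x) v(x)]_0^7/2 + ∫_0^7/2 u'(x) v'(x) dx.
Thus ∫_0^7/2 u'(x) v'(x) dx = ∫_0^7/2 f(x) v(x) dx + [u'(x) v(x)]_0^7/2.
Choose V so that boundary terms are either known or forced to vanish.
u has homogeneous Neumann: u'(0) = u'(7/2) = 0. So [u' v]_0^7/2 = 0·v(7/2) − 0·v(0) = 0 for any v; take V = H^1(0, 7/2).
Weak formulation: find u (satisfying any essential BC) such that ∫_0^7/2 u'(x) v'(x) dx = ∫_0^7/2 f v dx for all v ∈ V (homogeneous Neumann, so boundary terms vanish).
Substituting f(x) = cos(6*π*x/7), the right-hand side is ∫_0^7/2 (cos(6*π*x/7)) v dx.
Compatibility check (pure Neumann): taking v ≡ 1 ∈ V gives 0 = ∫_0^7/2 f dx + (0) − (0), i.e. ∫_0^7/2 f dx must equal u'(0) − u'(7/2) = 0. Indeed ∫_0^7/2 (cos(6*π*x/7)) dx = 0, so the data are compatible. The solution is then unique only up to an additive constant (fix it e.g. by requiring ∫_0^7/2 u dx = 0).
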